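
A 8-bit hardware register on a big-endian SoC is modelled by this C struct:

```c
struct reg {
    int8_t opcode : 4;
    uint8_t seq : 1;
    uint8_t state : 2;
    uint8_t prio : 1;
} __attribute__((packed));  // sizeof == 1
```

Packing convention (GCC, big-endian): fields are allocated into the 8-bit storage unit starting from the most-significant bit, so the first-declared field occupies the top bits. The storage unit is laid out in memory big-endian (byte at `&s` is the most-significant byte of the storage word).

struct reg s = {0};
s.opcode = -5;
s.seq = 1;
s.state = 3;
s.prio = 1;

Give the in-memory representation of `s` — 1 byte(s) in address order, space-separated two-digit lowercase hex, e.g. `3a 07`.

bf

opcode (4b) val=-5 bits=0xb at bit 4: 0xb0
seq (1b) val=1 bits=0x1 at bit 3: 0xb8
state (2b) val=3 bits=0x3 at bit 1: 0xbe
prio (1b) val=1 bits=0x1 at bit 0: 0xbf
word = 0xbf → big-endian bytes:
  [0]=0xbf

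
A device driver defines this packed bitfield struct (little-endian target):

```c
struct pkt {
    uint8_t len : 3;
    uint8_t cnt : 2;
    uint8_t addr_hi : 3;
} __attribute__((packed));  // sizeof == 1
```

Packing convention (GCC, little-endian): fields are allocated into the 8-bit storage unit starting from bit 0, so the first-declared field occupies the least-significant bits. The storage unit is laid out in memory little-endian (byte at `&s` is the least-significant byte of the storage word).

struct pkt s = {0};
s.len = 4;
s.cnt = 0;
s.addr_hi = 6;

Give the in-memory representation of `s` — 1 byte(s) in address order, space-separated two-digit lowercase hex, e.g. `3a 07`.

len (3b) val=4 bits=0x4 at bit 0: 0x04
cnt (2b) val=0 bits=0x0 at bit 3: 0x04
addr_hi (3b) val=6 bits=0x6 at bit 5: 0xc4
word = 0xc4 → little-endian bytes:
  [0]=0xc4

c4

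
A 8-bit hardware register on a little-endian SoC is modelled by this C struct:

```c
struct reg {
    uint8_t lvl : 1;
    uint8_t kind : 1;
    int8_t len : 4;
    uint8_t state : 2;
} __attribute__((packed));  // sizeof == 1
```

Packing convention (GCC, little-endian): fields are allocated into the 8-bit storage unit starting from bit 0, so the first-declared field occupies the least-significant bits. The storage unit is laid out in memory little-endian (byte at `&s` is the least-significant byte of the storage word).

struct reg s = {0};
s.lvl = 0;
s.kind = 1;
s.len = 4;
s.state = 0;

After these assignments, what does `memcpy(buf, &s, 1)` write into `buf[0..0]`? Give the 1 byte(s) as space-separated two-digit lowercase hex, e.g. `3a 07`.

lvl (1b) val=0 bits=0x0 at bit 0: 0x00
kind (1b) val=1 bits=0x1 at bit 1: 0x02
len (4b) val=4 bits=0x4 at bit 2: 0x12
state (2b) val=0 bits=0x0 at bit 6: 0x12
word = 0x12 → little-endian bytes:
  [0]=0x12

12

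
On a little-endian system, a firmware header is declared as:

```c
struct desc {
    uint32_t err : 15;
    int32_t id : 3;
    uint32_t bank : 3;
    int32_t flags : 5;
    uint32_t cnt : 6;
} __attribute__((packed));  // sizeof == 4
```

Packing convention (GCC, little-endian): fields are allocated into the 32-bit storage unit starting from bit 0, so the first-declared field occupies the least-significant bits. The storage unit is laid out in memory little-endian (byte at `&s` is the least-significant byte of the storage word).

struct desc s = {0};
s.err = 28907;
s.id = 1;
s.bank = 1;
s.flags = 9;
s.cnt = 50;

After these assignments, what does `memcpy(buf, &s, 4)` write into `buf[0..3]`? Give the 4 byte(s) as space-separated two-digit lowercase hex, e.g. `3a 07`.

[0+:15] err=28907 & 0x7fff = 0x70eb; word=0x000070eb
[15+:3] id=1 & 0x7 = 0x1; word=0x0000f0eb
[18+:3] bank=1 & 0x7 = 0x1; word=0x0004f0eb
[21+:5] flags=9 & 0x1f = 0x9; word=0x0124f0eb
[26+:6] cnt=50 & 0x3f = 0x32; word=0xc924f0eb
word = 0xc924f0eb → little-endian bytes:
  [0]=0xeb  [1]=0xf0  [2]=0x24  [3]=0xc9

eb f0 24 c9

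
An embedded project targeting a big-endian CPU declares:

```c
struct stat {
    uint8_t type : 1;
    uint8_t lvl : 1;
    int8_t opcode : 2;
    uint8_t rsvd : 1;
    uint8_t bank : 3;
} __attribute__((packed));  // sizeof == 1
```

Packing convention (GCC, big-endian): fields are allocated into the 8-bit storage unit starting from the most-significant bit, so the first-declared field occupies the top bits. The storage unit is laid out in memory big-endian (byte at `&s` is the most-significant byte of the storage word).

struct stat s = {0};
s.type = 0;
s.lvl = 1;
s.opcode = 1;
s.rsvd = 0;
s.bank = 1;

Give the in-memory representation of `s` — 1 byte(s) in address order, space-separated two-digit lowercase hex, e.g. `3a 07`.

51

type:1 = 0 → 0x0 << 7 → word 0x00
lvl:1 = 1 → 0x1 << 6 → word 0x40
opcode:2 = 1 → 0x1 << 4 → word 0x50
rsvd:1 = 0 → 0x0 << 3 → word 0x50
bank:3 = 1 → 0x1 << 0 → word 0x51
word = 0x51 → big-endian bytes:
  [0]=0x51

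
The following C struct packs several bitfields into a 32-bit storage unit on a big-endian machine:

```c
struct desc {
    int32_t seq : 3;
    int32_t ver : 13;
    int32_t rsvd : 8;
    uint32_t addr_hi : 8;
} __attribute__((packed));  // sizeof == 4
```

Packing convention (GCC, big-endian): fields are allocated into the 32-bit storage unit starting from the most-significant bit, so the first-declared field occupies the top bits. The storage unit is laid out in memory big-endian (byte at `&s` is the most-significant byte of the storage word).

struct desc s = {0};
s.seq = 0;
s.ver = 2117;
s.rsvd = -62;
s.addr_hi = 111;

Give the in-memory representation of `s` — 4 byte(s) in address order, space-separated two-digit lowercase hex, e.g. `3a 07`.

seq (3b) val=0 bits=0x0 at bit 29: 0x00000000
ver (13b) val=2117 bits=0x845 at bit 16: 0x08450000
rsvd (8b) val=-62 bits=0xc2 at bit 8: 0x0845c200
addr_hi (8b) val=111 bits=0x6f at bit 0: 0x0845c26f
word = 0x0845c26f → big-endian bytes:
  [0]=0x08  [1]=0x45  [2]=0xc2  [3]=0x6f

08 45 c2 6f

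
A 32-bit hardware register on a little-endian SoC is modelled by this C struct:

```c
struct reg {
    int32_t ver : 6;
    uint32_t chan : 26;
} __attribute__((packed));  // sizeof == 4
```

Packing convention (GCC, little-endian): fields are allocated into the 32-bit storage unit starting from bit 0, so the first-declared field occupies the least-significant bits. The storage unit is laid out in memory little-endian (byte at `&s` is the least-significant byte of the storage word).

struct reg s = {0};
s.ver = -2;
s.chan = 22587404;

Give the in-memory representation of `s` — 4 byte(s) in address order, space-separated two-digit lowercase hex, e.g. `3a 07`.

3e 03 2a 56

ver (6b) val=-2 bits=0x3e at bit 0: 0x0000003e
chan (26b) val=22587404 bits=0x158a80c at bit 6: 0x562a033e
word = 0x562a033e → little-endian bytes:
  [0]=0x3e  [1]=0x03  [2]=0x2a  [3]=0x56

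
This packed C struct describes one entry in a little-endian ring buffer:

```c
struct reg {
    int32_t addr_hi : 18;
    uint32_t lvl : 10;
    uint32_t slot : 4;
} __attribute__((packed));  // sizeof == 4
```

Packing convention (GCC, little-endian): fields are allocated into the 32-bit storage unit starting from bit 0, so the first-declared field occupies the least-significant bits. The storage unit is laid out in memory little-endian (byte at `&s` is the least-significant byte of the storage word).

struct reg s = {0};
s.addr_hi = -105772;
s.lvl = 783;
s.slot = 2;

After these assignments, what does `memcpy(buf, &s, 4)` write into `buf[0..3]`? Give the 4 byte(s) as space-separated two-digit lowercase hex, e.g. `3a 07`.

addr_hi:18 = -105772 → 0x262d4 << 0 → word 0x000262d4
lvl:10 = 783 → 0x30f << 18 → word 0x0c3e62d4
slot:4 = 2 → 0x2 << 28 → word 0x2c3e62d4
word = 0x2c3e62d4 → little-endian bytes:
  [0]=0xd4  [1]=0x62  [2]=0x3e  [3]=0x2c

d4 62 3e 2c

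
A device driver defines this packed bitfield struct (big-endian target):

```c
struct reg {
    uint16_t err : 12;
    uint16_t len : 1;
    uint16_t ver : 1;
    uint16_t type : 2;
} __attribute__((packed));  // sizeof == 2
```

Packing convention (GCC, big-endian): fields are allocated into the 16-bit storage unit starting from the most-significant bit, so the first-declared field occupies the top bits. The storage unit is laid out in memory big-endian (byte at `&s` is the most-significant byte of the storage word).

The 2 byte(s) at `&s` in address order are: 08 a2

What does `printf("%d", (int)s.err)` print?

138

[0]=0x08 [1]=0xa2 (big-endian) → word 0x08a2
err [4+:12] = (word>>4) & 0xfff = 138  ←
len [3+:1] = (word>>3) & 0x1 = 0
ver [2+:1] = (word>>2) & 0x1 = 0
type [0+:2] = (word>>0) & 0x3 = 2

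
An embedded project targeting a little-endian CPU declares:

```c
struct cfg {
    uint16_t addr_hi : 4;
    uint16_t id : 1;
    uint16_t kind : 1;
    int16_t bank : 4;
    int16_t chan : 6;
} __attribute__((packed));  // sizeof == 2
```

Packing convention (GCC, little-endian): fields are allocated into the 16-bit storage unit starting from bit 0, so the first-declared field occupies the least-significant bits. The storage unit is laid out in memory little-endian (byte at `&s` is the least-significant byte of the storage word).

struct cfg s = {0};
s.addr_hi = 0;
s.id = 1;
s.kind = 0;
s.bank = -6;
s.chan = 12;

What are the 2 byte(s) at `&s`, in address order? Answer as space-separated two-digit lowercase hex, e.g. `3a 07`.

90 32

[0+:4] addr_hi=0 & 0xf = 0x0; word=0x0000
[4+:1] id=1 & 0x1 = 0x1; word=0x0010
[5+:1] kind=0 & 0x1 = 0x0; word=0x0010
[6+:4] bank=-6 & 0xf = 0xa; word=0x0290
[10+:6] chan=12 & 0x3f = 0xc; word=0x3290
word = 0x3290 → little-endian bytes:
  [0]=0x90  [1]=0x32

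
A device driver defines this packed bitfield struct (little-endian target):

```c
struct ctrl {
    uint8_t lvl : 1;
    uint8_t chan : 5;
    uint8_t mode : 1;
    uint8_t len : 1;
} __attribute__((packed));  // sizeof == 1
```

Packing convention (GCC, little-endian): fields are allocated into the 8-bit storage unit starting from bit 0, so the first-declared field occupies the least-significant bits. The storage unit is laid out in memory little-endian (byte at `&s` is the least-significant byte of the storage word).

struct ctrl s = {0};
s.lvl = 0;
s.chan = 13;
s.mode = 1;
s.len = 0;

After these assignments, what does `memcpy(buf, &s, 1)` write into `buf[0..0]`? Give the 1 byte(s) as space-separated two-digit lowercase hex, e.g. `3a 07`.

5a

[0+:1] lvl=0 & 0x1 = 0x0; word=0x00
[1+:5] chan=13 & 0x1f = 0xd; word=0x1a
[6+:1] mode=1 & 0x1 = 0x1; word=0x5a
[7+:1] len=0 & 0x1 = 0x0; word=0x5a
word = 0x5a → little-endian bytes:
  [0]=0x5a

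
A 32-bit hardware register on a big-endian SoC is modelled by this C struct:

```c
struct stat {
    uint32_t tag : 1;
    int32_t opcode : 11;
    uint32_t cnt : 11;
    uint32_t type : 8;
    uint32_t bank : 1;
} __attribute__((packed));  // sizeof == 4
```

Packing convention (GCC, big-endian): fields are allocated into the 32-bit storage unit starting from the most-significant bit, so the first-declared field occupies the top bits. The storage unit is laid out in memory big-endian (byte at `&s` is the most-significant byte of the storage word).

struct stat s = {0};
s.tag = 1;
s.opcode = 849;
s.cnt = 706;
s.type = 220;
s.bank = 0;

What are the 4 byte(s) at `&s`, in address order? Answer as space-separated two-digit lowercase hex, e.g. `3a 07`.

b5 15 85 b8

[31+:1] tag=1 & 0x1 = 0x1; word=0x80000000
[20+:11] opcode=849 & 0x7ff = 0x351; word=0xb5100000
[9+:11] cnt=706 & 0x7ff = 0x2c2; word=0xb5158400
[1+:8] type=220 & 0xff = 0xdc; word=0xb51585b8
[0+:1] bank=0 & 0x1 = 0x0; word=0xb51585b8
word = 0xb51585b8 → big-endian bytes:
  [0]=0xb5  [1]=0x15  [2]=0x85  [3]=0xb8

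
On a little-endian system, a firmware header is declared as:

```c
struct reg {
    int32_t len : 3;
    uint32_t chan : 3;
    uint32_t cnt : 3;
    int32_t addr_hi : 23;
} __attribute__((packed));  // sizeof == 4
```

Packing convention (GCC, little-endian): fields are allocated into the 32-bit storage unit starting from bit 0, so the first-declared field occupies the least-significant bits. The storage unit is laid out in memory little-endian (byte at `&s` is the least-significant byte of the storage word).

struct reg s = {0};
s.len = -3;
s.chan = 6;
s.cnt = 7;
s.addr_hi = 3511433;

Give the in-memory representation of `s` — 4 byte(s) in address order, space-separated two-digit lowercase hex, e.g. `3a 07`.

f5 13 29 6b

len (3b) val=-3 bits=0x5 at bit 0: 0x00000005
chan (3b) val=6 bits=0x6 at bit 3: 0x00000035
cnt (3b) val=7 bits=0x7 at bit 6: 0x000001f5
addr_hi (23b) val=3511433 bits=0x359489 at bit 9: 0x6b2913f5
word = 0x6b2913f5 → little-endian bytes:
  [0]=0xf5  [1]=0x13  [2]=0x29  [3]=0x6b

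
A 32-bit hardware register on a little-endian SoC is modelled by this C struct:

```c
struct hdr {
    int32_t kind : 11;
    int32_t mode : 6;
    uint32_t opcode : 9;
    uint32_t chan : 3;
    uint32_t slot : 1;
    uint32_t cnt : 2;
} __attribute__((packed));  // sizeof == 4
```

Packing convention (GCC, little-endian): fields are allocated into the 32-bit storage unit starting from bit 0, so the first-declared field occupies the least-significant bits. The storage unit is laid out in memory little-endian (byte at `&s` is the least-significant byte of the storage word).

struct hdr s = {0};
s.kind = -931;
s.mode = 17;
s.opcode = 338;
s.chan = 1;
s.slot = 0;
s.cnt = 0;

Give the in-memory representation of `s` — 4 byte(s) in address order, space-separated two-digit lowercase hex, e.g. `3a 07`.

5d 8c a4 06

[0+:11] kind=-931 & 0x7ff = 0x45d; word=0x0000045d
[11+:6] mode=17 & 0x3f = 0x11; word=0x00008c5d
[17+:9] opcode=338 & 0x1ff = 0x152; word=0x02a48c5d
[26+:3] chan=1 & 0x7 = 0x1; word=0x06a48c5d
[29+:1] slot=0 & 0x1 = 0x0; word=0x06a48c5d
[30+:2] cnt=0 & 0x3 = 0x0; word=0x06a48c5d
word = 0x06a48c5d → little-endian bytes:
  [0]=0x5d  [1]=0x8c  [2]=0xa4  [3]=0x06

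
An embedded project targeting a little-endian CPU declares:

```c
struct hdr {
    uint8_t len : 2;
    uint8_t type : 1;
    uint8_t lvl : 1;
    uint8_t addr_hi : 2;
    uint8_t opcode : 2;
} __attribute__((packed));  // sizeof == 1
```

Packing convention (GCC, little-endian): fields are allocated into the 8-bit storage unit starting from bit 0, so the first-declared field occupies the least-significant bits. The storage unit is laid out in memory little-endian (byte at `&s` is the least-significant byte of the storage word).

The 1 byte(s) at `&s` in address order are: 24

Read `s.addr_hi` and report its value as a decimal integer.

[0]=0x24 (little-endian) → word 0x24
len [0+:2] = (word>>0) & 0x3 = 0
type [2+:1] = (word>>2) & 0x1 = 1
lvl [3+:1] = (word>>3) & 0x1 = 0
addr_hi [4+:2] = (word>>4) & 0x3 = 2  ←
opcode [6+:2] = (word>>6) & 0x3 = 0

2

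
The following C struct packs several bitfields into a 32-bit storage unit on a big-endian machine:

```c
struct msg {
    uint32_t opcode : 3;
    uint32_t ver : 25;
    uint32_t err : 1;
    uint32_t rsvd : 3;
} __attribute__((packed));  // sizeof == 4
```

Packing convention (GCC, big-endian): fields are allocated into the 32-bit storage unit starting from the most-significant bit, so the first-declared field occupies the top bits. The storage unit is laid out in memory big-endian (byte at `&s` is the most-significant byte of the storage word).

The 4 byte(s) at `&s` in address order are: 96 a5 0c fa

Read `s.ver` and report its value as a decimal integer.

[0]=0x96 [1]=0xa5 [2]=0x0c [3]=0xfa (big-endian) → word 0x96a50cfa
opcode:3 @ bit 29 → (0x96a50cfa>>29)&0x7 = 0x4
ver:25 @ bit 4 → (0x96a50cfa>>4)&0x1ffffff = 0x16a50cf  ←
err:1 @ bit 3 → (0x96a50cfa>>3)&0x1 = 0x1
rsvd:3 @ bit 0 → (0x96a50cfa>>0)&0x7 = 0x2

23744719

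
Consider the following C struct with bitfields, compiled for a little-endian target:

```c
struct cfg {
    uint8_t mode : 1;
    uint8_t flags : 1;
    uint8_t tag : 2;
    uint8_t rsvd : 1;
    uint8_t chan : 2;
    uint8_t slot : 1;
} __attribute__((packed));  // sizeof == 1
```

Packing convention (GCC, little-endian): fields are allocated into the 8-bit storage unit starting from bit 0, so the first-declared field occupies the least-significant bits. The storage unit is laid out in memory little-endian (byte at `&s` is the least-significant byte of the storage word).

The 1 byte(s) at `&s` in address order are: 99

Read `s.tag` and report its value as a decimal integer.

2

[0]=0x99 (little-endian) → word 0x99
mode:1 @ bit 0 → (0x99>>0)&0x1 = 0x1
flags:1 @ bit 1 → (0x99>>1)&0x1 = 0x0
tag:2 @ bit 2 → (0x99>>2)&0x3 = 0x2  ←
rsvd:1 @ bit 4 → (0x99>>4)&0x1 = 0x1
chan:2 @ bit 5 → (0x99>>5)&0x3 = 0x0
slot:1 @ bit 7 → (0x99>>7)&0x1 = 0x1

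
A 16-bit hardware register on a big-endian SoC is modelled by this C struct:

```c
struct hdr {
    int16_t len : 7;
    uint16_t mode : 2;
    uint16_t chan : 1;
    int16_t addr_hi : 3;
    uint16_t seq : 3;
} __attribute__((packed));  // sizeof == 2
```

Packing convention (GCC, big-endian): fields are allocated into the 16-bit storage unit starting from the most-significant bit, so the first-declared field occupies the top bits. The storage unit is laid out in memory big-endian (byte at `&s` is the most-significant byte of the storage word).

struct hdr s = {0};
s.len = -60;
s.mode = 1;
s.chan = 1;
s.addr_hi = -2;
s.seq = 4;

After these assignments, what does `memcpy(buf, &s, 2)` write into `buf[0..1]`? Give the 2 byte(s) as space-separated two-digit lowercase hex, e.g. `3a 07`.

len (7b) val=-60 bits=0x44 at bit 9: 0x8800
mode (2b) val=1 bits=0x1 at bit 7: 0x8880
chan (1b) val=1 bits=0x1 at bit 6: 0x88c0
addr_hi (3b) val=-2 bits=0x6 at bit 3: 0x88f0
seq (3b) val=4 bits=0x4 at bit 0: 0x88f4
word = 0x88f4 → big-endian bytes:
  [0]=0x88  [1]=0xf4

88 f4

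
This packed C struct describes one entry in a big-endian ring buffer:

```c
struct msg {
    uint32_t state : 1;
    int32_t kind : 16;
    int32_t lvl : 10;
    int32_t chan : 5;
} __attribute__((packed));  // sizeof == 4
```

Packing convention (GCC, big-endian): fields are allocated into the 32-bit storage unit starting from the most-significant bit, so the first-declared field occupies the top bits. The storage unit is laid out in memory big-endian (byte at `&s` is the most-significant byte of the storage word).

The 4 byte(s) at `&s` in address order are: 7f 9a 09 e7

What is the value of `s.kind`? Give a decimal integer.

[0]=0x7f [1]=0x9a [2]=0x09 [3]=0xe7 (big-endian) → word 0x7f9a09e7
state:1 @ bit 31 → (0x7f9a09e7>>31)&0x1 = 0x0
kind:16 @ bit 15 → (0x7f9a09e7>>15)&0xffff = 0xff34  ←
lvl:10 @ bit 5 → (0x7f9a09e7>>5)&0x3ff = 0x4f
chan:5 @ bit 0 → (0x7f9a09e7>>0)&0x1f = 0x7
kind signed 16b, MSB=1: 65332 - 65536 = -204

-204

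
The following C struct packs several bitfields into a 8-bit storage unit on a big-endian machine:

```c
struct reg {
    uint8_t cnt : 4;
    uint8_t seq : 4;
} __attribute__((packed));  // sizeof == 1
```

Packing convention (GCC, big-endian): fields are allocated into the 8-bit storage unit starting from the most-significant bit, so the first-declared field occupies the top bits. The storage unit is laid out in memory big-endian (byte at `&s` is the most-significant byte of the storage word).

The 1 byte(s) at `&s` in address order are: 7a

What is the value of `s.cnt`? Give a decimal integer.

7

[0]=0x7a (big-endian) → word 0x7a
cnt:4 @ bit 4 → (0x7a>>4)&0xf = 0x7  ←
seq:4 @ bit 0 → (0x7a>>0)&0xf = 0xa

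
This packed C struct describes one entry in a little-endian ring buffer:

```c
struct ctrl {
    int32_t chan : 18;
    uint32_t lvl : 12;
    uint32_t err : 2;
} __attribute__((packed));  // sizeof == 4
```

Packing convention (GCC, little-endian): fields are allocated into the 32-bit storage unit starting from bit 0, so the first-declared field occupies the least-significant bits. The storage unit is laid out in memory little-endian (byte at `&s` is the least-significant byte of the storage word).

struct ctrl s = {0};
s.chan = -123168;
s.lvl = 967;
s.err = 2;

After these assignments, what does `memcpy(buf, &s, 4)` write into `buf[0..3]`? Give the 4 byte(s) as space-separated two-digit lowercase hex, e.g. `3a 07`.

[0+:18] chan=-123168 & 0x3ffff = 0x21ee0; word=0x00021ee0
[18+:12] lvl=967 & 0xfff = 0x3c7; word=0x0f1e1ee0
[30+:2] err=2 & 0x3 = 0x2; word=0x8f1e1ee0
word = 0x8f1e1ee0 → little-endian bytes:
  [0]=0xe0  [1]=0x1e  [2]=0x1e  [3]=0x8f

e0 1e 1e 8f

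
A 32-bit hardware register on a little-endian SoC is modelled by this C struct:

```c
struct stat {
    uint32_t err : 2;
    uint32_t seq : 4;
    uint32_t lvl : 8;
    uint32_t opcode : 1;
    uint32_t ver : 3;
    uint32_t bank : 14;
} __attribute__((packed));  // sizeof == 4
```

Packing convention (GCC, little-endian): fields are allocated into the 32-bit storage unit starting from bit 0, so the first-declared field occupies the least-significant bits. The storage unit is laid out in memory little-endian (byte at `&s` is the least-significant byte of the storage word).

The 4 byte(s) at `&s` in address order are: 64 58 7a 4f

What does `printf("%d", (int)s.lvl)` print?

97

[0]=0x64 [1]=0x58 [2]=0x7a [3]=0x4f (little-endian) → word 0x4f7a5864
err [0+:2] = (word>>0) & 0x3 = 0
seq [2+:4] = (word>>2) & 0xf = 9
lvl [6+:8] = (word>>6) & 0xff = 97  ←
opcode [14+:1] = (word>>14) & 0x1 = 1
ver [15+:3] = (word>>15) & 0x7 = 4
bank [18+:14] = (word>>18) & 0x3fff = 5086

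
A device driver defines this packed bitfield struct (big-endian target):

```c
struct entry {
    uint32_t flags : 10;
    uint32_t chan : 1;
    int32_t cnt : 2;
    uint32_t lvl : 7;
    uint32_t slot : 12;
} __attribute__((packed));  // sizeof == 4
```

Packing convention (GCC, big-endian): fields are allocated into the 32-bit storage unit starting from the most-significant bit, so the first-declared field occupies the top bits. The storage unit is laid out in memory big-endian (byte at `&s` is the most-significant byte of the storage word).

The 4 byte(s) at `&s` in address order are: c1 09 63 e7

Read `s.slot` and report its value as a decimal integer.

[0]=0xc1 [1]=0x09 [2]=0x63 [3]=0xe7 (big-endian) → word 0xc10963e7
flags [22+:10] = (word>>22) & 0x3ff = 772
chan [21+:1] = (word>>21) & 0x1 = 0
cnt [19+:2] = (word>>19) & 0x3 = 1
lvl [12+:7] = (word>>12) & 0x7f = 22
slot [0+:12] = (word>>0) & 0xfff = 999  ←

999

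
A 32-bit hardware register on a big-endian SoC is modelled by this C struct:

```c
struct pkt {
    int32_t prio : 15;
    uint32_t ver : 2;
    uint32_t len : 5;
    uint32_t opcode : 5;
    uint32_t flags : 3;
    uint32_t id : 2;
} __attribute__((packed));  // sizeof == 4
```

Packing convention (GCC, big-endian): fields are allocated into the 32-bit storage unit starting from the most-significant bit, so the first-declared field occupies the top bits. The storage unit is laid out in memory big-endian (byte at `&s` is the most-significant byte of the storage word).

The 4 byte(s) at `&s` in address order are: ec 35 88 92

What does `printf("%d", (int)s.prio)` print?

-2534

[0]=0xec [1]=0x35 [2]=0x88 [3]=0x92 (big-endian) → word 0xec358892
prio [17+:15] = (word>>17) & 0x7fff = 30234  ←
ver [15+:2] = (word>>15) & 0x3 = 3
len [10+:5] = (word>>10) & 0x1f = 2
opcode [5+:5] = (word>>5) & 0x1f = 4
flags [2+:3] = (word>>2) & 0x7 = 4
id [0+:2] = (word>>0) & 0x3 = 2
prio signed 15b, MSB=1: 30234 - 32768 = -2534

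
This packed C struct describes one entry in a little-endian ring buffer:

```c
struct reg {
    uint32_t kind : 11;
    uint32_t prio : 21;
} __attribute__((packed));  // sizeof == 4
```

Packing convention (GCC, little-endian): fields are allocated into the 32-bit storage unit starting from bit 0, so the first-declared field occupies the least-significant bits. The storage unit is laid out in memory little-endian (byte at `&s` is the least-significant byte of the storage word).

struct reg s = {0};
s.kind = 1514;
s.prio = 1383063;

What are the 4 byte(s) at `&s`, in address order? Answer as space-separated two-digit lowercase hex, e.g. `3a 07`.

ea bd d4 a8

kind (11b) val=1514 bits=0x5ea at bit 0: 0x000005ea
prio (21b) val=1383063 bits=0x151a97 at bit 11: 0xa8d4bdea
word = 0xa8d4bdea → little-endian bytes:
  [0]=0xea  [1]=0xbd  [2]=0xd4  [3]=0xa8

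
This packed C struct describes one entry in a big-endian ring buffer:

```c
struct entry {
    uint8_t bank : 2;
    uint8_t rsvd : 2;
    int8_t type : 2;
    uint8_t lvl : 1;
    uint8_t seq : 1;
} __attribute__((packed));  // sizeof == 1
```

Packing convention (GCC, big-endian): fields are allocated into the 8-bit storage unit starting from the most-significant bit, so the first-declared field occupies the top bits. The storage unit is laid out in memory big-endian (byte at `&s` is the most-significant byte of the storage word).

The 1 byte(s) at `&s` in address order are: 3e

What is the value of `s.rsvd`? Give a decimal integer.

[0]=0x3e (big-endian) → word 0x3e
bank [6+:2] = (word>>6) & 0x3 = 0
rsvd [4+:2] = (word>>4) & 0x3 = 3  ←
type [2+:2] = (word>>2) & 0x3 = 3
lvl [1+:1] = (word>>1) & 0x1 = 1
seq [0+:1] = (word>>0) & 0x1 = 0

3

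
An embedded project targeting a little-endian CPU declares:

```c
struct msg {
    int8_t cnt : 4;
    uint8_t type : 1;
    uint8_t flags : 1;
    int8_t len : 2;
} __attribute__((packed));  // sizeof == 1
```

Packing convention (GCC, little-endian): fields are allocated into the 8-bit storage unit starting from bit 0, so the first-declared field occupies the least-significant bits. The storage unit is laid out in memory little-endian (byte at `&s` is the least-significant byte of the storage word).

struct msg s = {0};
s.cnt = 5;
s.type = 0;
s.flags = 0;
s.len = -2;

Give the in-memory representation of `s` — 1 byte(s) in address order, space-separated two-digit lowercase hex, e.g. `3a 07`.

85

cnt:4 = 5 → 0x5 << 0 → word 0x05
type:1 = 0 → 0x0 << 4 → word 0x05
flags:1 = 0 → 0x0 << 5 → word 0x05
len:2 = -2 → 0x2 << 6 → word 0x85
word = 0x85 → little-endian bytes:
  [0]=0x85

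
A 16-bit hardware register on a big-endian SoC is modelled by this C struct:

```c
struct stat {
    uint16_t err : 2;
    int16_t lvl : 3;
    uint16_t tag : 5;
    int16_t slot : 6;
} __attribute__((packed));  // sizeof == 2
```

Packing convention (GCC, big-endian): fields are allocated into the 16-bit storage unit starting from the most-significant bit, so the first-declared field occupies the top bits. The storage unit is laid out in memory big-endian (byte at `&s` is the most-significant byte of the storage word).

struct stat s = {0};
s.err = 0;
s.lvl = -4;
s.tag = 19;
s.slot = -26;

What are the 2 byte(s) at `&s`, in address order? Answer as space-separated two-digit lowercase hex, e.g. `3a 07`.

24 e6

err:2 = 0 → 0x0 << 14 → word 0x0000
lvl:3 = -4 → 0x4 << 11 → word 0x2000
tag:5 = 19 → 0x13 << 6 → word 0x24c0
slot:6 = -26 → 0x26 << 0 → word 0x24e6
word = 0x24e6 → big-endian bytes:
  [0]=0x24  [1]=0xe6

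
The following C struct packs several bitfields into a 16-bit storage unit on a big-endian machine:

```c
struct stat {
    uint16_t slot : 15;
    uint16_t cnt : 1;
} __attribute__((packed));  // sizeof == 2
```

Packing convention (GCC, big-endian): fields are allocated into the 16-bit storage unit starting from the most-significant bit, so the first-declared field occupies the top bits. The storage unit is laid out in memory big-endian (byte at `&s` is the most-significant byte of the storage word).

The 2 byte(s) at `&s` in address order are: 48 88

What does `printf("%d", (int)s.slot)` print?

9284

[0]=0x48 [1]=0x88 (big-endian) → word 0x4888
slot [1+:15] = (word>>1) & 0x7fff = 9284  ←
cnt [0+:1] = (word>>0) & 0x1 = 0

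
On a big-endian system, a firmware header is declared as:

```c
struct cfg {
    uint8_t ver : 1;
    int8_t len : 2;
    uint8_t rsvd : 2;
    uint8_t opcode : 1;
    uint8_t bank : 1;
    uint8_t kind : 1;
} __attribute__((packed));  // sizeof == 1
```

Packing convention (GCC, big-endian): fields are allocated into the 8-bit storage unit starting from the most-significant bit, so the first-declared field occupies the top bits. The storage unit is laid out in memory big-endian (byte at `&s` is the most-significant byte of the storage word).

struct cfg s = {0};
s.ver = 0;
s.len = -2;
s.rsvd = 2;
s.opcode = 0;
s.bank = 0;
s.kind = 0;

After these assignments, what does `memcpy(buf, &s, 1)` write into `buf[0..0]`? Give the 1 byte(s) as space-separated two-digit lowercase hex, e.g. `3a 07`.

ver:1 = 0 → 0x0 << 7 → word 0x00
len:2 = -2 → 0x2 << 5 → word 0x40
rsvd:2 = 2 → 0x2 << 3 → word 0x50
opcode:1 = 0 → 0x0 << 2 → word 0x50
bank:1 = 0 → 0x0 << 1 → word 0x50
kind:1 = 0 → 0x0 << 0 → word 0x50
word = 0x50 → big-endian bytes:
  [0]=0x50

50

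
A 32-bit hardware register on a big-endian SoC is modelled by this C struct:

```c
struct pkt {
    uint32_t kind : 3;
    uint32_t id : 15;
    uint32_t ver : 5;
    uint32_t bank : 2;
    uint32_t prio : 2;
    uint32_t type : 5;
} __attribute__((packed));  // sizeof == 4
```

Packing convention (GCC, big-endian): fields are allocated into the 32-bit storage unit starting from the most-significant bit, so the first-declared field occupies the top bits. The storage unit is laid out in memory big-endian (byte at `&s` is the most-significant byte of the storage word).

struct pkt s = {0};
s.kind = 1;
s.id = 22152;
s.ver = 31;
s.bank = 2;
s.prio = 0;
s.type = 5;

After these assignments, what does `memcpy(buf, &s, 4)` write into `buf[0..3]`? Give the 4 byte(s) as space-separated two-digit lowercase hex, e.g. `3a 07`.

35 a2 3f 05

kind (3b) val=1 bits=0x1 at bit 29: 0x20000000
id (15b) val=22152 bits=0x5688 at bit 14: 0x35a20000
ver (5b) val=31 bits=0x1f at bit 9: 0x35a23e00
bank (2b) val=2 bits=0x2 at bit 7: 0x35a23f00
prio (2b) val=0 bits=0x0 at bit 5: 0x35a23f00
type (5b) val=5 bits=0x5 at bit 0: 0x35a23f05
word = 0x35a23f05 → big-endian bytes:
  [0]=0x35  [1]=0xa2  [2]=0x3f  [3]=0x05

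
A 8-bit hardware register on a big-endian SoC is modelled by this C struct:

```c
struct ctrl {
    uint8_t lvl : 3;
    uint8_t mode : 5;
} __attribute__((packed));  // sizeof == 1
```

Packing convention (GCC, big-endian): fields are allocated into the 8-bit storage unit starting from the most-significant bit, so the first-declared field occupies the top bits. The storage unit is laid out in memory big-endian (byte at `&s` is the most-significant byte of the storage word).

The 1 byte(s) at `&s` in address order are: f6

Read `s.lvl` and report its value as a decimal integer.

7

[0]=0xf6 (big-endian) → word 0xf6
lvl:3 @ bit 5 → (0xf6>>5)&0x7 = 0x7  ←
mode:5 @ bit 0 → (0xf6>>0)&0x1f = 0x16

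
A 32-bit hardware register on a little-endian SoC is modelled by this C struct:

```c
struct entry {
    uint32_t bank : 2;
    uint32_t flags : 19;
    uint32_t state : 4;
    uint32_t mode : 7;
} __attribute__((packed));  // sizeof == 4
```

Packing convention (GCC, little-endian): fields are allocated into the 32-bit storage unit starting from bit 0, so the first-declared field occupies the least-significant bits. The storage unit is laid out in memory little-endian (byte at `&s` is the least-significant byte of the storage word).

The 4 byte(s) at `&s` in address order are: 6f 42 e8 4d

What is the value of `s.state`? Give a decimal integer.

[0]=0x6f [1]=0x42 [2]=0xe8 [3]=0x4d (little-endian) → word 0x4de8426f
bank:2 @ bit 0 → (0x4de8426f>>0)&0x3 = 0x3
flags:19 @ bit 2 → (0x4de8426f>>2)&0x7ffff = 0x2109b
state:4 @ bit 21 → (0x4de8426f>>21)&0xf = 0xf  ←
mode:7 @ bit 25 → (0x4de8426f>>25)&0x7f = 0x26

15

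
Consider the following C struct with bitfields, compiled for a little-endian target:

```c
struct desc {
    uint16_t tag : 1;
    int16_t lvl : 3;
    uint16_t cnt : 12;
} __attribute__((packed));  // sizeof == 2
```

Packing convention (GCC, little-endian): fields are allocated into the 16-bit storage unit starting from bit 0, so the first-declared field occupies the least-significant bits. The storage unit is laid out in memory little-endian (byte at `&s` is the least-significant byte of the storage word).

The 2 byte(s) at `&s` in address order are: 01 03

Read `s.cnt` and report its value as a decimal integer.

48

[0]=0x01 [1]=0x03 (little-endian) → word 0x0301
tag:1 @ bit 0 → (0x0301>>0)&0x1 = 0x1
lvl:3 @ bit 1 → (0x0301>>1)&0x7 = 0x0
cnt:12 @ bit 4 → (0x0301>>4)&0xfff = 0x30  ←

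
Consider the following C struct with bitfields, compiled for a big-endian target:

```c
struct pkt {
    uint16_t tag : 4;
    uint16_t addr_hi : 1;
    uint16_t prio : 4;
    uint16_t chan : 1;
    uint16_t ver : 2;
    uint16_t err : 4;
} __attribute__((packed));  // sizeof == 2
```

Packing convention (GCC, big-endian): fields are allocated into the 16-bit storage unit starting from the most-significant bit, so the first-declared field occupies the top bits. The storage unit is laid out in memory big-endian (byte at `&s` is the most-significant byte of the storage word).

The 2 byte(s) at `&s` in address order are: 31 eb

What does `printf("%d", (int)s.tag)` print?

3

[0]=0x31 [1]=0xeb (big-endian) → word 0x31eb
tag:4 @ bit 12 → (0x31eb>>12)&0xf = 0x3  ←
addr_hi:1 @ bit 11 → (0x31eb>>11)&0x1 = 0x0
prio:4 @ bit 7 → (0x31eb>>7)&0xf = 0x3
chan:1 @ bit 6 → (0x31eb>>6)&0x1 = 0x1
ver:2 @ bit 4 → (0x31eb>>4)&0x3 = 0x2
err:4 @ bit 0 → (0x31eb>>0)&0xf = 0xb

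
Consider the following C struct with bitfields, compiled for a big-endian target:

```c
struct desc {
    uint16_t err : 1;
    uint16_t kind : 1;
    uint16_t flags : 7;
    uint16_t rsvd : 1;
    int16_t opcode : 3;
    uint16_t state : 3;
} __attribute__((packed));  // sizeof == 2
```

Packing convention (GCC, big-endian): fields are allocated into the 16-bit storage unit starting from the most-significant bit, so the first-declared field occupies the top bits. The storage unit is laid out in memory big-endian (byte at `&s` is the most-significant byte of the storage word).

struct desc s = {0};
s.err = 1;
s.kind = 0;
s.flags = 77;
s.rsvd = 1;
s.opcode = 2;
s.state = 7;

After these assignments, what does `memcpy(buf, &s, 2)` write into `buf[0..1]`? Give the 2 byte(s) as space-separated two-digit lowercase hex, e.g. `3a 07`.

err (1b) val=1 bits=0x1 at bit 15: 0x8000
kind (1b) val=0 bits=0x0 at bit 14: 0x8000
flags (7b) val=77 bits=0x4d at bit 7: 0xa680
rsvd (1b) val=1 bits=0x1 at bit 6: 0xa6c0
opcode (3b) val=2 bits=0x2 at bit 3: 0xa6d0
state (3b) val=7 bits=0x7 at bit 0: 0xa6d7
word = 0xa6d7 → big-endian bytes:
  [0]=0xa6  [1]=0xd7

a6 d7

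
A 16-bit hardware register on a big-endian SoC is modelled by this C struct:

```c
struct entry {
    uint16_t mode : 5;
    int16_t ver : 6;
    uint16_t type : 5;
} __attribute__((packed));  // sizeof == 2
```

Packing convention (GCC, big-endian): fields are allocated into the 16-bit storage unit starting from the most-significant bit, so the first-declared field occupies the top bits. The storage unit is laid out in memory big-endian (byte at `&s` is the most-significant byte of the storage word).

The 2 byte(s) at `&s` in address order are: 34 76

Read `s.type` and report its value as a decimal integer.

22

[0]=0x34 [1]=0x76 (big-endian) → word 0x3476
mode:5 @ bit 11 → (0x3476>>11)&0x1f = 0x6
ver:6 @ bit 5 → (0x3476>>5)&0x3f = 0x23
type:5 @ bit 0 → (0x3476>>0)&0x1f = 0x16  ←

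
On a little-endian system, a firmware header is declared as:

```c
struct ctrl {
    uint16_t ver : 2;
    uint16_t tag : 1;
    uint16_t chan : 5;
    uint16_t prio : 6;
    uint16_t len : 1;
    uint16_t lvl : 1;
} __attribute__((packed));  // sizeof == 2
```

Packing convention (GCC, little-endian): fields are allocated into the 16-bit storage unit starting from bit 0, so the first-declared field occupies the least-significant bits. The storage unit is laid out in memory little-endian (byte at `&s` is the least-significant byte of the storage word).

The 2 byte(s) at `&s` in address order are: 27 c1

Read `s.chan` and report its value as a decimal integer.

4

[0]=0x27 [1]=0xc1 (little-endian) → word 0xc127
ver:2 @ bit 0 → (0xc127>>0)&0x3 = 0x3
tag:1 @ bit 2 → (0xc127>>2)&0x1 = 0x1
chan:5 @ bit 3 → (0xc127>>3)&0x1f = 0x4  ←
prio:6 @ bit 8 → (0xc127>>8)&0x3f = 0x1
len:1 @ bit 14 → (0xc127>>14)&0x1 = 0x1
lvl:1 @ bit 15 → (0xc127>>15)&0x1 = 0x1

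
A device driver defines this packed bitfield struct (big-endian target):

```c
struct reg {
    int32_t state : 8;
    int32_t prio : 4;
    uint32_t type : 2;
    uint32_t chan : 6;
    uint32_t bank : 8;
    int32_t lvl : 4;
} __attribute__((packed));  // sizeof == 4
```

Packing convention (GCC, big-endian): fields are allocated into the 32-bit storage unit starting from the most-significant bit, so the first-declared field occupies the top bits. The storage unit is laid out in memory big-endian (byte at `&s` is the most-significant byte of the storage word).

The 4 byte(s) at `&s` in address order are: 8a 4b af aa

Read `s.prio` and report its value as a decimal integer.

4

[0]=0x8a [1]=0x4b [2]=0xaf [3]=0xaa (big-endian) → word 0x8a4bafaa
state:8 @ bit 24 → (0x8a4bafaa>>24)&0xff = 0x8a
prio:4 @ bit 20 → (0x8a4bafaa>>20)&0xf = 0x4  ←
type:2 @ bit 18 → (0x8a4bafaa>>18)&0x3 = 0x2
chan:6 @ bit 12 → (0x8a4bafaa>>12)&0x3f = 0x3a
bank:8 @ bit 4 → (0x8a4bafaa>>4)&0xff = 0xfa
lvl:4 @ bit 0 → (0x8a4bafaa>>0)&0xf = 0xa
prio signed 4b, MSB=0: value = 4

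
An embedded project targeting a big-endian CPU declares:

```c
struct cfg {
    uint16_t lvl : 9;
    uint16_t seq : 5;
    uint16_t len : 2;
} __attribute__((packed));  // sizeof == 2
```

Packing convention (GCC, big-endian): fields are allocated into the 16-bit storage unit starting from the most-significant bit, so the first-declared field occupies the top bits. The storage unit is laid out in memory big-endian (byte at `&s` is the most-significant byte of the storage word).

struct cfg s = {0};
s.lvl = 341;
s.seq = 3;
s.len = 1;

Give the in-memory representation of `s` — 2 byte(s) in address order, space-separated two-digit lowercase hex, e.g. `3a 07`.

lvl (9b) val=341 bits=0x155 at bit 7: 0xaa80
seq (5b) val=3 bits=0x3 at bit 2: 0xaa8c
len (2b) val=1 bits=0x1 at bit 0: 0xaa8d
word = 0xaa8d → big-endian bytes:
  [0]=0xaa  [1]=0x8d

aa 8d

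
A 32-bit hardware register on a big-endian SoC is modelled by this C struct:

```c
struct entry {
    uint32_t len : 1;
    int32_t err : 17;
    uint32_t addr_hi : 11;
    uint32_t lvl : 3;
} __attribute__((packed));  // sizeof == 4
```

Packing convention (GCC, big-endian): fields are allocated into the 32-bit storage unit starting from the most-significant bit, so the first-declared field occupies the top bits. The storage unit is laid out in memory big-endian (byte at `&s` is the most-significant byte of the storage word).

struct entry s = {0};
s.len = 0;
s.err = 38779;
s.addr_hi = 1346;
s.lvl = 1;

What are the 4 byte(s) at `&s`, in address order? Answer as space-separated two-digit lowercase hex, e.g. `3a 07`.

25 de ea 11

len:1 = 0 → 0x0 << 31 → word 0x00000000
err:17 = 38779 → 0x977b << 14 → word 0x25dec000
addr_hi:11 = 1346 → 0x542 << 3 → word 0x25deea10
lvl:3 = 1 → 0x1 << 0 → word 0x25deea11
word = 0x25deea11 → big-endian bytes:
  [0]=0x25  [1]=0xde  [2]=0xea  [3]=0x11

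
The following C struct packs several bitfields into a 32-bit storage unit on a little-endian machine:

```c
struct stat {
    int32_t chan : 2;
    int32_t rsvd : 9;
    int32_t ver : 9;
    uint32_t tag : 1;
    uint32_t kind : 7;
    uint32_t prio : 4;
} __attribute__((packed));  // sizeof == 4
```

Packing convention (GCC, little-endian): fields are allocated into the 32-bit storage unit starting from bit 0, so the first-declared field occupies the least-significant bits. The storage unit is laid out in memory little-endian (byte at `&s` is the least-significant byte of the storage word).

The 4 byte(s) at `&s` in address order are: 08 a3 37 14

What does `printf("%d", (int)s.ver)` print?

244

[0]=0x08 [1]=0xa3 [2]=0x37 [3]=0x14 (little-endian) → word 0x1437a308
chan:2 @ bit 0 → (0x1437a308>>0)&0x3 = 0x0
rsvd:9 @ bit 2 → (0x1437a308>>2)&0x1ff = 0xc2
ver:9 @ bit 11 → (0x1437a308>>11)&0x1ff = 0xf4  ←
tag:1 @ bit 20 → (0x1437a308>>20)&0x1 = 0x1
kind:7 @ bit 21 → (0x1437a308>>21)&0x7f = 0x21
prio:4 @ bit 28 → (0x1437a308>>28)&0xf = 0x1
ver signed 9b, MSB=0: value = 244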